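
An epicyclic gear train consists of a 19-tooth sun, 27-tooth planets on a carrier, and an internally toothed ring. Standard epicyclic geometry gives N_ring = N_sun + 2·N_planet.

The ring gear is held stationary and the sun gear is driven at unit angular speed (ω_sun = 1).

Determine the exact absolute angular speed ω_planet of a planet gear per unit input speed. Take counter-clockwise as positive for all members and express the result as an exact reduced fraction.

N_ring = 19 + 2·27 = 73
19(ω_s−ω_c) = −73(ω_r−ω_c),  ω_r=0, ω_s=1
19(1−ω_c) = −73(0−ω_c)  ⇒  92ω_c = 19  ⇒  ω_c = 19/92
sun–planet: 19·(1−19/92) = −27·(ω_p−ω_c)  ⇒  ω_p−ω_c = −(19/27)·(73/92) = -1387/2484
ω_p = 19/92 − 1387/2484 = -19/54

-19/54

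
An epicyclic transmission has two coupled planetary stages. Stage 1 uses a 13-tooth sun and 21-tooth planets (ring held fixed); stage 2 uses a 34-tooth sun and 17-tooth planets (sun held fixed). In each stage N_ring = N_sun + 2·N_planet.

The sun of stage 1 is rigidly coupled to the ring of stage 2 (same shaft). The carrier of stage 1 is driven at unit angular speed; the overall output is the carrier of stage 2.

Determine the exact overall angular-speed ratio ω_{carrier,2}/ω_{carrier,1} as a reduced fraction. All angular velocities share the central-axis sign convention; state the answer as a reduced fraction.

Stage 1: N_ring = 13 + 2·21 = 55
Stage 1: 13(ω_s−ω_c) = −55(ω_r−ω_c),  ω_r=0, ω_c=1
Stage 1: ω_s = 1 − (55/13)(0−1) = 68/13
  ⇒ ω_s¹/ω_c¹ = 68/13
Stage 2: N_ring = 34 + 2·17 = 68
Stage 2: 34(ω_s−ω_c) = −68(ω_r−ω_c),  ω_s=0, ω_r=1
Stage 2: 34(0−ω_c) = −68(1−ω_c)  ⇒  102ω_c = 68  ⇒  ω_c = 2/3
  ⇒ ω_c²/ω_r² = 2/3
Coupling ω_r² = ω_s¹ ⇒ overall = 68/13 × 2/3 = 136/39

136/39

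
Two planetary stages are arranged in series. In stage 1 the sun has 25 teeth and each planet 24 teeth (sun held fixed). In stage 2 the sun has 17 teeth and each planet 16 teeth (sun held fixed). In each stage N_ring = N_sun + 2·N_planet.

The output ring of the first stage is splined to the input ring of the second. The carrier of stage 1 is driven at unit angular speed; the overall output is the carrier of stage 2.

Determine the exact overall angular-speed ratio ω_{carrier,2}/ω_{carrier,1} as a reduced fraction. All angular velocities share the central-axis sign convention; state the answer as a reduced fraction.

Stage 1: N_ring = 25 + 2·24 = 73
Stage 1: 25(ω_s−ω_c) = −73(ω_r−ω_c),  ω_s=0, ω_c=1
Stage 1: ω_r = 1 − (25/73)(0−1) = 98/73
  ⇒ ω_r¹/ω_c¹ = 98/73
Stage 2: N_ring = 17 + 2·16 = 49
Stage 2: 17(ω_s−ω_c) = −49(ω_r−ω_c),  ω_s=0, ω_r=1
Stage 2: 17(0−ω_c) = −49(1−ω_c)  ⇒  66ω_c = 49  ⇒  ω_c = 49/66
  ⇒ ω_c²/ω_r² = 49/66
Coupling ω_r² = ω_r¹ ⇒ overall = 98/73 × 49/66 = 2401/2409

2401/2409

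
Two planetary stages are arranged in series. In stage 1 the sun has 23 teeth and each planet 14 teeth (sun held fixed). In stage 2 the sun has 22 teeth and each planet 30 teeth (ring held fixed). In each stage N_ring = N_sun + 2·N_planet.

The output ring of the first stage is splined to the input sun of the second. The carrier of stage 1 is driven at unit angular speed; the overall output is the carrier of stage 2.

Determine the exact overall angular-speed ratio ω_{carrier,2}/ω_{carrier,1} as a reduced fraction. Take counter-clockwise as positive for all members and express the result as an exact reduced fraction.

Stage 1: N_ring = 23 + 2·14 = 51
Stage 1: 23(ω_s−ω_c) = −51(ω_r−ω_c),  ω_s=0, ω_c=1
Stage 1: ω_r = 1 − (23/51)(0−1) = 74/51
  ⇒ ω_r¹/ω_c¹ = 74/51
Stage 2: N_ring = 22 + 2·30 = 82
Stage 2: 22(ω_s−ω_c) = −82(ω_r−ω_c),  ω_r=0, ω_s=1
Stage 2: 22(1−ω_c) = −82(0−ω_c)  ⇒  104ω_c = 22  ⇒  ω_c = 11/52
  ⇒ ω_c²/ω_s² = 11/52
Coupling ω_s² = ω_r¹ ⇒ overall = 74/51 × 11/52 = 407/1326

407/1326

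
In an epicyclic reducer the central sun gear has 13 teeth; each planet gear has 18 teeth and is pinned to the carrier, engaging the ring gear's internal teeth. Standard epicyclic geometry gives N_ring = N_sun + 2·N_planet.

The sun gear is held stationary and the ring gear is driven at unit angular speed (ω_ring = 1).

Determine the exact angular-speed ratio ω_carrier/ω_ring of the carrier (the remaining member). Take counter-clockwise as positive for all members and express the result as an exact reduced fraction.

N_ring = 13 + 2·18 = 49
13(ω_s−ω_c) = −49(ω_r−ω_c),  ω_s=0, ω_r=1
13(0−ω_c) = −49(1−ω_c)  ⇒  62ω_c = 49  ⇒  ω_c = 49/62
ω_c/ω_r = 49/62

49/62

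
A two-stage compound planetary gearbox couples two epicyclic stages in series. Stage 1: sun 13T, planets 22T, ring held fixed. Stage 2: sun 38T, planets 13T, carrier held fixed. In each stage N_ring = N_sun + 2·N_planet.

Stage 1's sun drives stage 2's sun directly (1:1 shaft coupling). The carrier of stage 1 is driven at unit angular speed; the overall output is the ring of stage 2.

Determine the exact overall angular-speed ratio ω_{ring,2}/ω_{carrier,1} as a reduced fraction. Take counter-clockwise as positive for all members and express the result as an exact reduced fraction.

-665/208

Stage 1: N_ring = 13 + 2·22 = 57
Stage 1: 13(ω_s−ω_c) = −57(ω_r−ω_c),  ω_r=0, ω_c=1
Stage 1: ω_s = 1 − (57/13)(0−1) = 70/13
  ⇒ ω_s¹/ω_c¹ = 70/13
Stage 2: N_ring = 38 + 2·13 = 64
Stage 2: 38(ω_s−ω_c) = −64(ω_r−ω_c),  ω_c=0, ω_s=1
Stage 2: ω_r = 0 − (38/64)(1−0) = -19/32
  ⇒ ω_r²/ω_s² = -19/32
Coupling ω_s² = ω_s¹ ⇒ overall = 70/13 × -19/32 = -665/208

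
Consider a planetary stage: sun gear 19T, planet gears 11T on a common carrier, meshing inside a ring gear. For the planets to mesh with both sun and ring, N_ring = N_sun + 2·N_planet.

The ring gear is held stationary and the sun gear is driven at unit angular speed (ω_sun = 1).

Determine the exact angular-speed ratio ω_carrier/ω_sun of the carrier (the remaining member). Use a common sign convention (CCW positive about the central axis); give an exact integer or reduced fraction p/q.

N_ring = 19 + 2·11 = 41
19(ω_s−ω_c) = −41(ω_r−ω_c),  ω_r=0, ω_s=1
19(1−ω_c) = −41(0−ω_c)  ⇒  60ω_c = 19  ⇒  ω_c = 19/60
ω_c/ω_s = 19/60

19/60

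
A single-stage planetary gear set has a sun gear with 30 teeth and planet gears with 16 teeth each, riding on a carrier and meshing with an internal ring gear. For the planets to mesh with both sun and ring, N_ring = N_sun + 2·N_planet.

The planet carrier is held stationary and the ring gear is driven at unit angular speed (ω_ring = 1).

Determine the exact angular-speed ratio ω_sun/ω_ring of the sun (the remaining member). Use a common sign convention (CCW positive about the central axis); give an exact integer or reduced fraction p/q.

-31/15

N_ring = 30 + 2·16 = 62
30(ω_s−ω_c) = −62(ω_r−ω_c),  ω_c=0, ω_r=1
ω_s = 0 − (62/30)(1−0) = -31/15
ω_s/ω_r = -31/15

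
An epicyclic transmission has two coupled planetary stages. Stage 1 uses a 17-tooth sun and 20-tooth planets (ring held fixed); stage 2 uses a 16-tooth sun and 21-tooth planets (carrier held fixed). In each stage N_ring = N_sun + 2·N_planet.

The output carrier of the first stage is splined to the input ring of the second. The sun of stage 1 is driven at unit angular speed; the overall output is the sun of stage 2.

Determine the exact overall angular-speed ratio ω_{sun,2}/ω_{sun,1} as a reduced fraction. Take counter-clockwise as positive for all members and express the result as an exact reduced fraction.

-493/592

Stage 1: N_ring = 17 + 2·20 = 57
Stage 1: 17(ω_s−ω_c) = −57(ω_r−ω_c),  ω_r=0, ω_s=1
Stage 1: 17(1−ω_c) = −57(0−ω_c)  ⇒  74ω_c = 17  ⇒  ω_c = 17/74
  ⇒ ω_c¹/ω_s¹ = 17/74
Stage 2: N_ring = 16 + 2·21 = 58
Stage 2: 16(ω_s−ω_c) = −58(ω_r−ω_c),  ω_c=0, ω_r=1
Stage 2: ω_s = 0 − (58/16)(1−0) = -29/8
  ⇒ ω_s²/ω_r² = -29/8
Coupling ω_r² = ω_c¹ ⇒ overall = 17/74 × -29/8 = -493/592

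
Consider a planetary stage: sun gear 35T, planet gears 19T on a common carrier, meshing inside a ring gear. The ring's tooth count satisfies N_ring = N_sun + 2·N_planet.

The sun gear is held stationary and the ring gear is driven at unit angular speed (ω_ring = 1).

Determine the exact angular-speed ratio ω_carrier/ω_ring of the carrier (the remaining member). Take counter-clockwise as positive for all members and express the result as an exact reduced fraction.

N_ring = 35 + 2·19 = 73
35(ω_s−ω_c) = −73(ω_r−ω_c),  ω_s=0, ω_r=1
35(0−ω_c) = −73(1−ω_c)  ⇒  108ω_c = 73  ⇒  ω_c = 73/108
ω_c/ω_r = 73/108

73/108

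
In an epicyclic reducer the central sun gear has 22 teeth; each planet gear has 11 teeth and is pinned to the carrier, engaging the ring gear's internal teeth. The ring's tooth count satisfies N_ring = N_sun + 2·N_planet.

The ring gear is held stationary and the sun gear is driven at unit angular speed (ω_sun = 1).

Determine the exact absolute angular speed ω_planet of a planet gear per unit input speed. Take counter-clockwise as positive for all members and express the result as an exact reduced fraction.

-1

N_ring = 22 + 2·11 = 44
22(ω_s−ω_c) = −44(ω_r−ω_c),  ω_r=0, ω_s=1
22(1−ω_c) = −44(0−ω_c)  ⇒  66ω_c = 22  ⇒  ω_c = 1/3
sun–planet: 22·(1−1/3) = −11·(ω_p−ω_c)  ⇒  ω_p−ω_c = −(22/11)·(2/3) = -4/3
ω_p = 1/3 − 4/3 = -1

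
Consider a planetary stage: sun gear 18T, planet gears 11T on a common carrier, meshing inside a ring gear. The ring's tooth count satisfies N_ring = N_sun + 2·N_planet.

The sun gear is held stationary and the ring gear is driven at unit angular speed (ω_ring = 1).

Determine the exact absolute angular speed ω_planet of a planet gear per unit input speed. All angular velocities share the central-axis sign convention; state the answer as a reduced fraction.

N_ring = 18 + 2·11 = 40
18(ω_s−ω_c) = −40(ω_r−ω_c),  ω_s=0, ω_r=1
18(0−ω_c) = −40(1−ω_c)  ⇒  58ω_c = 40  ⇒  ω_c = 20/29
sun–planet: 18·(0−20/29) = −11·(ω_p−ω_c)  ⇒  ω_p−ω_c = −(18/11)·(-20/29) = 360/319
ω_p = 20/29 + 360/319 = 20/11

20/11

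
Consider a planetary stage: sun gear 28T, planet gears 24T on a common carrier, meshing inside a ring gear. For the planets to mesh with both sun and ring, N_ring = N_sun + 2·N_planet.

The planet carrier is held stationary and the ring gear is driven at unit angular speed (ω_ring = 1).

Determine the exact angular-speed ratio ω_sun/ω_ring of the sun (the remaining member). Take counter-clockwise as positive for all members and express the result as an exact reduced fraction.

-19/7

N_ring = 28 + 2·24 = 76
28(ω_s−ω_c) = −76(ω_r−ω_c),  ω_c=0, ω_r=1
ω_s = 0 − (76/28)(1−0) = -19/7
ω_s/ω_r = -19/7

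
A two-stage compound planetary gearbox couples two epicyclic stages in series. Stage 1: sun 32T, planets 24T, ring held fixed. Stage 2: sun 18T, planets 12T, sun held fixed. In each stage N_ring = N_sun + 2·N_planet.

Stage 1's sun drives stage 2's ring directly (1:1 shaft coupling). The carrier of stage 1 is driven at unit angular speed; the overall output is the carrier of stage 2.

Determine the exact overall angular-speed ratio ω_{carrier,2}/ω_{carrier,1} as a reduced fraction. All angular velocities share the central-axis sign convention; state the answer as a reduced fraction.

Stage 1: N_ring = 32 + 2·24 = 80
Stage 1: 32(ω_s−ω_c) = −80(ω_r−ω_c),  ω_r=0, ω_c=1
Stage 1: ω_s = 1 − (80/32)(0−1) = 7/2
  ⇒ ω_s¹/ω_c¹ = 7/2
Stage 2: N_ring = 18 + 2·12 = 42
Stage 2: 18(ω_s−ω_c) = −42(ω_r−ω_c),  ω_s=0, ω_r=1
Stage 2: 18(0−ω_c) = −42(1−ω_c)  ⇒  60ω_c = 42  ⇒  ω_c = 7/10
  ⇒ ω_c²/ω_r² = 7/10
Coupling ω_r² = ω_s¹ ⇒ overall = 7/2 × 7/10 = 49/20

49/20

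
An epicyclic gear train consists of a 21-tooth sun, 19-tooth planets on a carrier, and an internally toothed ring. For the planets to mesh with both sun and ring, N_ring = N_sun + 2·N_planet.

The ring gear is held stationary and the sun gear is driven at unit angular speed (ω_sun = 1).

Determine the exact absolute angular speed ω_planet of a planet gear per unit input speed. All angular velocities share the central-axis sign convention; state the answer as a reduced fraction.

-21/38

N_ring = 21 + 2·19 = 59
21(ω_s−ω_c) = −59(ω_r−ω_c),  ω_r=0, ω_s=1
21(1−ω_c) = −59(0−ω_c)  ⇒  80ω_c = 21  ⇒  ω_c = 21/80
sun–planet: 21·(1−21/80) = −19·(ω_p−ω_c)  ⇒  ω_p−ω_c = −(21/19)·(59/80) = -1239/1520
ω_p = 21/80 − 1239/1520 = -21/38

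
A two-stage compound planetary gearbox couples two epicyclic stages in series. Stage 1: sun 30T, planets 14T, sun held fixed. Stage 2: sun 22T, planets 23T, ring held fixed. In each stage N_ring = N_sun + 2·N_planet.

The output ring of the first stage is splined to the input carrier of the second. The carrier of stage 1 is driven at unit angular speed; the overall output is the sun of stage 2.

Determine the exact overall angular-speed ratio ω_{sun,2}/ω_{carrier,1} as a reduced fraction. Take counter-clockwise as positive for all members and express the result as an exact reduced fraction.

180/29

Stage 1: N_ring = 30 + 2·14 = 58
Stage 1: 30(ω_s−ω_c) = −58(ω_r−ω_c),  ω_s=0, ω_c=1
Stage 1: ω_r = 1 − (30/58)(0−1) = 44/29
  ⇒ ω_r¹/ω_c¹ = 44/29
Stage 2: N_ring = 22 + 2·23 = 68
Stage 2: 22(ω_s−ω_c) = −68(ω_r−ω_c),  ω_r=0, ω_c=1
Stage 2: ω_s = 1 − (68/22)(0−1) = 45/11
  ⇒ ω_s²/ω_c² = 45/11
Coupling ω_c² = ω_r¹ ⇒ overall = 44/29 × 45/11 = 180/29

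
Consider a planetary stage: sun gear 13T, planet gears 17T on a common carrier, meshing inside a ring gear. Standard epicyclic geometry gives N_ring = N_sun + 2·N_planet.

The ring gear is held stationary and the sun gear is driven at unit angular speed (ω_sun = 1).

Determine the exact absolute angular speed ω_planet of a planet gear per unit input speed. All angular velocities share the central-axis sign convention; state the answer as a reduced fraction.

N_ring = 13 + 2·17 = 47
13(ω_s−ω_c) = −47(ω_r−ω_c),  ω_r=0, ω_s=1
13(1−ω_c) = −47(0−ω_c)  ⇒  60ω_c = 13  ⇒  ω_c = 13/60
sun–planet: 13·(1−13/60) = −17·(ω_p−ω_c)  ⇒  ω_p−ω_c = −(13/17)·(47/60) = -611/1020
ω_p = 13/60 − 611/1020 = -13/34

-13/34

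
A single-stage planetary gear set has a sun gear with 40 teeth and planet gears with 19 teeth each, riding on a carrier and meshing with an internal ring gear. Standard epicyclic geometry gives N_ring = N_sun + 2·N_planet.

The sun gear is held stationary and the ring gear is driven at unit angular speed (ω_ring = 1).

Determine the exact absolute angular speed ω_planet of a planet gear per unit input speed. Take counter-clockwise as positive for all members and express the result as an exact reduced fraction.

39/19

N_ring = 40 + 2·19 = 78
40(ω_s−ω_c) = −78(ω_r−ω_c),  ω_s=0, ω_r=1
40(0−ω_c) = −78(1−ω_c)  ⇒  118ω_c = 78  ⇒  ω_c = 39/59
sun–planet: 40·(0−39/59) = −19·(ω_p−ω_c)  ⇒  ω_p−ω_c = −(40/19)·(-39/59) = 1560/1121
ω_p = 39/59 + 1560/1121 = 39/19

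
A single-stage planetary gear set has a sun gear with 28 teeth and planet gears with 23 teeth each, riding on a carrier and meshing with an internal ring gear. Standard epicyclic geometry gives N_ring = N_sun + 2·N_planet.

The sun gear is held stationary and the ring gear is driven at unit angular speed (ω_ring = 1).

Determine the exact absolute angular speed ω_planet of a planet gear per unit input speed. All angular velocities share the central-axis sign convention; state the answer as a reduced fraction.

N_ring = 28 + 2·23 = 74
28(ω_s−ω_c) = −74(ω_r−ω_c),  ω_s=0, ω_r=1
28(0−ω_c) = −74(1−ω_c)  ⇒  102ω_c = 74  ⇒  ω_c = 37/51
sun–planet: 28·(0−37/51) = −23·(ω_p−ω_c)  ⇒  ω_p−ω_c = −(28/23)·(-37/51) = 1036/1173
ω_p = 37/51 + 1036/1173 = 37/23

37/23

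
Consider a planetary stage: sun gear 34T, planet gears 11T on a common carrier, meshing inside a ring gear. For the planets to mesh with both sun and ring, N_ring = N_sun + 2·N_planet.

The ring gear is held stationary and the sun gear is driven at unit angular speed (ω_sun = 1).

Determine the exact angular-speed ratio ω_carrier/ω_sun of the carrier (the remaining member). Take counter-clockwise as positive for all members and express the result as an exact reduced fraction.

17/45

N_ring = 34 + 2·11 = 56
34(ω_s−ω_c) = −56(ω_r−ω_c),  ω_r=0, ω_s=1
34(1−ω_c) = −56(0−ω_c)  ⇒  90ω_c = 34  ⇒  ω_c = 17/45
ω_c/ω_s = 17/45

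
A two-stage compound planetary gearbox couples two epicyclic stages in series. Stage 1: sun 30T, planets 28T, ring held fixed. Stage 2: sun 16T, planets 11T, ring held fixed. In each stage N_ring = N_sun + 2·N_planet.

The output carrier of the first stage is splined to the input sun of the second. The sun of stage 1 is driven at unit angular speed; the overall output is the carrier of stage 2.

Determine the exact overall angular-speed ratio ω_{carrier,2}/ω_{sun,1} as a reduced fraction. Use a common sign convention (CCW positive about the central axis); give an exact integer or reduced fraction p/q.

20/261

Stage 1: N_ring = 30 + 2·28 = 86
Stage 1: 30(ω_s−ω_c) = −86(ω_r−ω_c),  ω_r=0, ω_s=1
Stage 1: 30(1−ω_c) = −86(0−ω_c)  ⇒  116ω_c = 30  ⇒  ω_c = 15/58
  ⇒ ω_c¹/ω_s¹ = 15/58
Stage 2: N_ring = 16 + 2·11 = 38
Stage 2: 16(ω_s−ω_c) = −38(ω_r−ω_c),  ω_r=0, ω_s=1
Stage 2: 16(1−ω_c) = −38(0−ω_c)  ⇒  54ω_c = 16  ⇒  ω_c = 8/27
  ⇒ ω_c²/ω_s² = 8/27
Coupling ω_s² = ω_c¹ ⇒ overall = 15/58 × 8/27 = 20/261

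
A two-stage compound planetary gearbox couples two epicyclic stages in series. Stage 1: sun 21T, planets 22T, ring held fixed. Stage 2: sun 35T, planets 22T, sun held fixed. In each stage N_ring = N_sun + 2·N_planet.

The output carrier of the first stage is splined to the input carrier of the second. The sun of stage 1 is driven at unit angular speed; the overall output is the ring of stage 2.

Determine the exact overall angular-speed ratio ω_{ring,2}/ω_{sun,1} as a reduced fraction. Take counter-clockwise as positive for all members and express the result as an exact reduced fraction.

1197/3397

Stage 1: N_ring = 21 + 2·22 = 65
Stage 1: 21(ω_s−ω_c) = −65(ω_r−ω_c),  ω_r=0, ω_s=1
Stage 1: 21(1−ω_c) = −65(0−ω_c)  ⇒  86ω_c = 21  ⇒  ω_c = 21/86
  ⇒ ω_c¹/ω_s¹ = 21/86
Stage 2: N_ring = 35 + 2·22 = 79
Stage 2: 35(ω_s−ω_c) = −79(ω_r−ω_c),  ω_s=0, ω_c=1
Stage 2: ω_r = 1 − (35/79)(0−1) = 114/79
  ⇒ ω_r²/ω_c² = 114/79
Coupling ω_c² = ω_c¹ ⇒ overall = 21/86 × 114/79 = 1197/3397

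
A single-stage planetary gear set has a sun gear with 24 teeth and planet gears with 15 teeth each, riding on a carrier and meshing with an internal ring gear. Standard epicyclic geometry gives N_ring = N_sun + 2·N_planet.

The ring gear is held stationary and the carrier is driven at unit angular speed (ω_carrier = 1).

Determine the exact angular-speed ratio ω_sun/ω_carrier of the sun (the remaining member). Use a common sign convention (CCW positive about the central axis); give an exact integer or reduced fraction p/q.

N_ring = 24 + 2·15 = 54
24(ω_s−ω_c) = −54(ω_r−ω_c),  ω_r=0, ω_c=1
ω_s = 1 − (54/24)(0−1) = 13/4
ω_s/ω_c = 13/4

13/4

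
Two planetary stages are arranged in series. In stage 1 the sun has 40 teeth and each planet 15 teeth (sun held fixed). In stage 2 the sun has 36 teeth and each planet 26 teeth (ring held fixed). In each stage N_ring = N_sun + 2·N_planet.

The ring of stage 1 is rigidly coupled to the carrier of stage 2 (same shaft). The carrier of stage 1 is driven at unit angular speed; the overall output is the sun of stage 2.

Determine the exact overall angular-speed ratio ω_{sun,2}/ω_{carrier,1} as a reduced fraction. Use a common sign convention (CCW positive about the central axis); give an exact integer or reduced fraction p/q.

Stage 1: N_ring = 40 + 2·15 = 70
Stage 1: 40(ω_s−ω_c) = −70(ω_r−ω_c),  ω_s=0, ω_c=1
Stage 1: ω_r = 1 − (40/70)(0−1) = 11/7
  ⇒ ω_r¹/ω_c¹ = 11/7
Stage 2: N_ring = 36 + 2·26 = 88
Stage 2: 36(ω_s−ω_c) = −88(ω_r−ω_c),  ω_r=0, ω_c=1
Stage 2: ω_s = 1 − (88/36)(0−1) = 31/9
  ⇒ ω_s²/ω_c² = 31/9
Coupling ω_c² = ω_r¹ ⇒ overall = 11/7 × 31/9 = 341/63

341/63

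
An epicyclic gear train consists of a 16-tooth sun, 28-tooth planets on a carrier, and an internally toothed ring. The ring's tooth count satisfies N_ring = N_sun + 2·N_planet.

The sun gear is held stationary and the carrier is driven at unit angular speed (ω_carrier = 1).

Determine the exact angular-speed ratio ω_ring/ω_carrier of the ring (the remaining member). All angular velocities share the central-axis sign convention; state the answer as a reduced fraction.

N_ring = 16 + 2·28 = 72
16(ω_s−ω_c) = −72(ω_r−ω_c),  ω_s=0, ω_c=1
ω_r = 1 − (16/72)(0−1) = 11/9
ω_r/ω_c = 11/9

11/9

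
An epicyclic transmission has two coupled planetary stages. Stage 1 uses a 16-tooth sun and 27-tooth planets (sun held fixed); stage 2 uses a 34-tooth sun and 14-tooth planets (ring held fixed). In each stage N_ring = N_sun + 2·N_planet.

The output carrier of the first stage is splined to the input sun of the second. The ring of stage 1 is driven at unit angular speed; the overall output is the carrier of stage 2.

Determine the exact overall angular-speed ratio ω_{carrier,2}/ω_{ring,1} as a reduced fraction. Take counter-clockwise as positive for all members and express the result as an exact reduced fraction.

Stage 1: N_ring = 16 + 2·27 = 70
Stage 1: 16(ω_s−ω_c) = −70(ω_r−ω_c),  ω_s=0, ω_r=1
Stage 1: 16(0−ω_c) = −70(1−ω_c)  ⇒  86ω_c = 70  ⇒  ω_c = 35/43
  ⇒ ω_c¹/ω_r¹ = 35/43
Stage 2: N_ring = 34 + 2·14 = 62
Stage 2: 34(ω_s−ω_c) = −62(ω_r−ω_c),  ω_r=0, ω_s=1
Stage 2: 34(1−ω_c) = −62(0−ω_c)  ⇒  96ω_c = 34  ⇒  ω_c = 17/48
  ⇒ ω_c²/ω_s² = 17/48
Coupling ω_s² = ω_c¹ ⇒ overall = 35/43 × 17/48 = 595/2064

595/2064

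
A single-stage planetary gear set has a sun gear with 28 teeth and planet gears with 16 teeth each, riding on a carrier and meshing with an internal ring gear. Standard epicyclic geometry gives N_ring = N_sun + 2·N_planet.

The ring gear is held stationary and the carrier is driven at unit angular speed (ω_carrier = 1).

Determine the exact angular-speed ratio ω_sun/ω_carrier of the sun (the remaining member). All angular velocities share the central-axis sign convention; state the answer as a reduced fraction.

N_ring = 28 + 2·16 = 60
28(ω_s−ω_c) = −60(ω_r−ω_c),  ω_r=0, ω_c=1
ω_s = 1 − (60/28)(0−1) = 22/7
ω_s/ω_c = 22/7

22/7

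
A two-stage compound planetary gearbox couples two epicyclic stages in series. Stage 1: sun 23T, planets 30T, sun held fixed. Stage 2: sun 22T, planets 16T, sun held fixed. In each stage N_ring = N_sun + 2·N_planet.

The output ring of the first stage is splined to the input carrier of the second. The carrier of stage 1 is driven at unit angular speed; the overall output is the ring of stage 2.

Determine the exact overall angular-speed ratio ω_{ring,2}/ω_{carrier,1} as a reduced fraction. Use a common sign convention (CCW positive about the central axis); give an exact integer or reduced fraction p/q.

4028/2241

Stage 1: N_ring = 23 + 2·30 = 83
Stage 1: 23(ω_s−ω_c) = −83(ω_r−ω_c),  ω_s=0, ω_c=1
Stage 1: ω_r = 1 − (23/83)(0−1) = 106/83
  ⇒ ω_r¹/ω_c¹ = 106/83
Stage 2: N_ring = 22 + 2·16 = 54
Stage 2: 22(ω_s−ω_c) = −54(ω_r−ω_c),  ω_s=0, ω_c=1
Stage 2: ω_r = 1 − (22/54)(0−1) = 38/27
  ⇒ ω_r²/ω_c² = 38/27
Coupling ω_c² = ω_r¹ ⇒ overall = 106/83 × 38/27 = 4028/2241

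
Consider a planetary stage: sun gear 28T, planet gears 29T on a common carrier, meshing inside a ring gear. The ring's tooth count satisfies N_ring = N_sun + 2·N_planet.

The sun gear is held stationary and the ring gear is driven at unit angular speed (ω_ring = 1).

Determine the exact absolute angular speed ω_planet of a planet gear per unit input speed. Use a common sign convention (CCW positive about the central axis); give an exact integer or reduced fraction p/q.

N_ring = 28 + 2·29 = 86
28(ω_s−ω_c) = −86(ω_r−ω_c),  ω_s=0, ω_r=1
28(0−ω_c) = −86(1−ω_c)  ⇒  114ω_c = 86  ⇒  ω_c = 43/57
sun–planet: 28·(0−43/57) = −29·(ω_p−ω_c)  ⇒  ω_p−ω_c = −(28/29)·(-43/57) = 1204/1653
ω_p = 43/57 + 1204/1653 = 43/29

43/29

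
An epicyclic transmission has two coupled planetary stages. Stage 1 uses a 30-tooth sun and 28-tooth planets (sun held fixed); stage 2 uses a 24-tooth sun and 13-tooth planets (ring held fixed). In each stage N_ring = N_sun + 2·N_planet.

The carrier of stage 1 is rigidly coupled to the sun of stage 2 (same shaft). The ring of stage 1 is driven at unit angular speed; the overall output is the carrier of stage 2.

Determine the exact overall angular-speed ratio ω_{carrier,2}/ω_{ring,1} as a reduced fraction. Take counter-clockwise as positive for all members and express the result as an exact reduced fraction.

258/1073

Stage 1: N_ring = 30 + 2·28 = 86
Stage 1: 30(ω_s−ω_c) = −86(ω_r−ω_c),  ω_s=0, ω_r=1
Stage 1: 30(0−ω_c) = −86(1−ω_c)  ⇒  116ω_c = 86  ⇒  ω_c = 43/58
  ⇒ ω_c¹/ω_r¹ = 43/58
Stage 2: N_ring = 24 + 2·13 = 50
Stage 2: 24(ω_s−ω_c) = −50(ω_r−ω_c),  ω_r=0, ω_s=1
Stage 2: 24(1−ω_c) = −50(0−ω_c)  ⇒  74ω_c = 24  ⇒  ω_c = 12/37
  ⇒ ω_c²/ω_s² = 12/37
Coupling ω_s² = ω_c¹ ⇒ overall = 43/58 × 12/37 = 258/1073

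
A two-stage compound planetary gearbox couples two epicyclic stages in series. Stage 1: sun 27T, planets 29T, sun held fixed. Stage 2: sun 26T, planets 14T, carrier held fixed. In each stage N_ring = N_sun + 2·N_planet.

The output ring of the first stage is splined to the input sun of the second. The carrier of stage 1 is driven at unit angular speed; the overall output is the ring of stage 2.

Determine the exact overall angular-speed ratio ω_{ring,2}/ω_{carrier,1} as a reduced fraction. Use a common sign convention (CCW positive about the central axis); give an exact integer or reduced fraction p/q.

Stage 1: N_ring = 27 + 2·29 = 85
Stage 1: 27(ω_s−ω_c) = −85(ω_r−ω_c),  ω_s=0, ω_c=1
Stage 1: ω_r = 1 − (27/85)(0−1) = 112/85
  ⇒ ω_r¹/ω_c¹ = 112/85
Stage 2: N_ring = 26 + 2·14 = 54
Stage 2: 26(ω_s−ω_c) = −54(ω_r−ω_c),  ω_c=0, ω_s=1
Stage 2: ω_r = 0 − (26/54)(1−0) = -13/27
  ⇒ ω_r²/ω_s² = -13/27
Coupling ω_s² = ω_r¹ ⇒ overall = 112/85 × -13/27 = -1456/2295

-1456/2295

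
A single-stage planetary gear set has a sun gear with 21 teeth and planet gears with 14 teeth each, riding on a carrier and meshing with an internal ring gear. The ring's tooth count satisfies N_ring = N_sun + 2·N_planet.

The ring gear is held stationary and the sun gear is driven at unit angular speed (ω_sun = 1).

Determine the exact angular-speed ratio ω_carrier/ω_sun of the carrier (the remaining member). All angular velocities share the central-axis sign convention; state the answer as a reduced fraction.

3/10

N_ring = 21 + 2·14 = 49
21(ω_s−ω_c) = −49(ω_r−ω_c),  ω_r=0, ω_s=1
21(1−ω_c) = −49(0−ω_c)  ⇒  70ω_c = 21  ⇒  ω_c = 3/10
ω_c/ω_s = 3/10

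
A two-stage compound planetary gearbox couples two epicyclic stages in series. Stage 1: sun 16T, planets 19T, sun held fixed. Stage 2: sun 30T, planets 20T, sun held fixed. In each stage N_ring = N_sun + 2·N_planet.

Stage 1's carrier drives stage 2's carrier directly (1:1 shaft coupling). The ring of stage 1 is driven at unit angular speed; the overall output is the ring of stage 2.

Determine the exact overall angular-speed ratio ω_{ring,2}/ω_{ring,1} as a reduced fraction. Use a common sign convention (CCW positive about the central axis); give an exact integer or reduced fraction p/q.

Stage 1: N_ring = 16 + 2·19 = 54
Stage 1: 16(ω_s−ω_c) = −54(ω_r−ω_c),  ω_s=0, ω_r=1
Stage 1: 16(0−ω_c) = −54(1−ω_c)  ⇒  70ω_c = 54  ⇒  ω_c = 27/35
  ⇒ ω_c¹/ω_r¹ = 27/35
Stage 2: N_ring = 30 + 2·20 = 70
Stage 2: 30(ω_s−ω_c) = −70(ω_r−ω_c),  ω_s=0, ω_c=1
Stage 2: ω_r = 1 − (30/70)(0−1) = 10/7
  ⇒ ω_r²/ω_c² = 10/7
Coupling ω_c² = ω_c¹ ⇒ overall = 27/35 × 10/7 = 54/49

54/49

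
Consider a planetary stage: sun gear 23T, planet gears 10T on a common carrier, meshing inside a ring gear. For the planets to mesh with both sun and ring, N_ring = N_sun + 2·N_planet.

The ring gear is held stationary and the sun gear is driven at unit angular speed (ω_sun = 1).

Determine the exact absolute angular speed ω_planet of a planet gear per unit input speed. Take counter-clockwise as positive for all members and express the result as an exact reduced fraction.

N_ring = 23 + 2·10 = 43
23(ω_s−ω_c) = −43(ω_r−ω_c),  ω_r=0, ω_s=1
23(1−ω_c) = −43(0−ω_c)  ⇒  66ω_c = 23  ⇒  ω_c = 23/66
sun–planet: 23·(1−23/66) = −10·(ω_p−ω_c)  ⇒  ω_p−ω_c = −(23/10)·(43/66) = -989/660
ω_p = 23/66 − 989/660 = -23/20

-23/20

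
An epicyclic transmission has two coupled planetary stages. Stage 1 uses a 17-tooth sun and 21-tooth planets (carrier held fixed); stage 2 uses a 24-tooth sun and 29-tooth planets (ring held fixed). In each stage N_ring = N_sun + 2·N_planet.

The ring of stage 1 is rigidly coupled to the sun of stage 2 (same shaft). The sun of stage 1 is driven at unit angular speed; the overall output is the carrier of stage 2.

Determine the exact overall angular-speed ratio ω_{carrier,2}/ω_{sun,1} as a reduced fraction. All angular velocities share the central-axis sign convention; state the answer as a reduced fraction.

-204/3127

Stage 1: N_ring = 17 + 2·21 = 59
Stage 1: 17(ω_s−ω_c) = −59(ω_r−ω_c),  ω_c=0, ω_s=1
Stage 1: ω_r = 0 − (17/59)(1−0) = -17/59
  ⇒ ω_r¹/ω_s¹ = -17/59
Stage 2: N_ring = 24 + 2·29 = 82
Stage 2: 24(ω_s−ω_c) = −82(ω_r−ω_c),  ω_r=0, ω_s=1
Stage 2: 24(1−ω_c) = −82(0−ω_c)  ⇒  106ω_c = 24  ⇒  ω_c = 12/53
  ⇒ ω_c²/ω_s² = 12/53
Coupling ω_s² = ω_r¹ ⇒ overall = -17/59 × 12/53 = -204/3127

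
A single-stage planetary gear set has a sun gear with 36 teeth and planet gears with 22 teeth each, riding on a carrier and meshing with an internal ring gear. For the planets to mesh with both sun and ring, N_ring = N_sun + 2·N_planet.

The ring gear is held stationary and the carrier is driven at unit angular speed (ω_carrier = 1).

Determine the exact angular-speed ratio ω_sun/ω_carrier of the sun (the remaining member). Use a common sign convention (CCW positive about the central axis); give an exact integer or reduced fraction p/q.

N_ring = 36 + 2·22 = 80
36(ω_s−ω_c) = −80(ω_r−ω_c),  ω_r=0, ω_c=1
ω_s = 1 − (80/36)(0−1) = 29/9
ω_s/ω_c = 29/9

29/9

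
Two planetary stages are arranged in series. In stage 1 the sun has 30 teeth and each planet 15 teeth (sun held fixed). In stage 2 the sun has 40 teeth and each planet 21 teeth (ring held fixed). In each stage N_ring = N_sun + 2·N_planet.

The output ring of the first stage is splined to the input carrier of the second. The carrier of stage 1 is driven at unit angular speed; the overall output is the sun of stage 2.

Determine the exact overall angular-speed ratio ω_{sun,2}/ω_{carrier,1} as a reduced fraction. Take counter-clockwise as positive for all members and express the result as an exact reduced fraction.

Stage 1: N_ring = 30 + 2·15 = 60
Stage 1: 30(ω_s−ω_c) = −60(ω_r−ω_c),  ω_s=0, ω_c=1
Stage 1: ω_r = 1 − (30/60)(0−1) = 3/2
  ⇒ ω_r¹/ω_c¹ = 3/2
Stage 2: N_ring = 40 + 2·21 = 82
Stage 2: 40(ω_s−ω_c) = −82(ω_r−ω_c),  ω_r=0, ω_c=1
Stage 2: ω_s = 1 − (82/40)(0−1) = 61/20
  ⇒ ω_s²/ω_c² = 61/20
Coupling ω_c² = ω_r¹ ⇒ overall = 3/2 × 61/20 = 183/40

183/40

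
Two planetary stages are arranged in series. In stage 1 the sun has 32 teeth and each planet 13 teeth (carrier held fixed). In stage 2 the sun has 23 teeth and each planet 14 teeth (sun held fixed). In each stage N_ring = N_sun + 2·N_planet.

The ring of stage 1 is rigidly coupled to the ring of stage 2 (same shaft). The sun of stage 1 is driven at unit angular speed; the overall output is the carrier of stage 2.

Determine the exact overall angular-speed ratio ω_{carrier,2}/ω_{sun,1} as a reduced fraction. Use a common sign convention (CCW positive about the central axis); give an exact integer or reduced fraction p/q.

-408/1073

Stage 1: N_ring = 32 + 2·13 = 58
Stage 1: 32(ω_s−ω_c) = −58(ω_r−ω_c),  ω_c=0, ω_s=1
Stage 1: ω_r = 0 − (32/58)(1−0) = -16/29
  ⇒ ω_r¹/ω_s¹ = -16/29
Stage 2: N_ring = 23 + 2·14 = 51
Stage 2: 23(ω_s−ω_c) = −51(ω_r−ω_c),  ω_s=0, ω_r=1
Stage 2: 23(0−ω_c) = −51(1−ω_c)  ⇒  74ω_c = 51  ⇒  ω_c = 51/74
  ⇒ ω_c²/ω_r² = 51/74
Coupling ω_r² = ω_r¹ ⇒ overall = -16/29 × 51/74 = -408/1073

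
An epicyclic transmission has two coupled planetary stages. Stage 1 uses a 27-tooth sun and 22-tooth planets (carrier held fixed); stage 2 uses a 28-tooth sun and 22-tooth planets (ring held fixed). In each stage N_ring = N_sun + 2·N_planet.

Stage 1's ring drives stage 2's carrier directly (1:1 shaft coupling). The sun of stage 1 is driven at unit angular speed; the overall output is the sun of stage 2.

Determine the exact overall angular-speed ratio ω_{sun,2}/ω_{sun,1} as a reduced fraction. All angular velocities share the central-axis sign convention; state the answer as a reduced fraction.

-675/497

Stage 1: N_ring = 27 + 2·22 = 71
Stage 1: 27(ω_s−ω_c) = −71(ω_r−ω_c),  ω_c=0, ω_s=1
Stage 1: ω_r = 0 − (27/71)(1−0) = -27/71
  ⇒ ω_r¹/ω_s¹ = -27/71
Stage 2: N_ring = 28 + 2·22 = 72
Stage 2: 28(ω_s−ω_c) = −72(ω_r−ω_c),  ω_r=0, ω_c=1
Stage 2: ω_s = 1 − (72/28)(0−1) = 25/7
  ⇒ ω_s²/ω_c² = 25/7
Coupling ω_c² = ω_r¹ ⇒ overall = -27/71 × 25/7 = -675/497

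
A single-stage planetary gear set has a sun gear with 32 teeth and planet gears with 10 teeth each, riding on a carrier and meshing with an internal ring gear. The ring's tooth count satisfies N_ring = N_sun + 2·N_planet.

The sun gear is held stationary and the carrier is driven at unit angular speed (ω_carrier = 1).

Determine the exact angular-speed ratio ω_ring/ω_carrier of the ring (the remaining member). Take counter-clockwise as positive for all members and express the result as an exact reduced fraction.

21/13

N_ring = 32 + 2·10 = 52
32(ω_s−ω_c) = −52(ω_r−ω_c),  ω_s=0, ω_c=1
ω_r = 1 − (32/52)(0−1) = 21/13
ω_r/ω_c = 21/13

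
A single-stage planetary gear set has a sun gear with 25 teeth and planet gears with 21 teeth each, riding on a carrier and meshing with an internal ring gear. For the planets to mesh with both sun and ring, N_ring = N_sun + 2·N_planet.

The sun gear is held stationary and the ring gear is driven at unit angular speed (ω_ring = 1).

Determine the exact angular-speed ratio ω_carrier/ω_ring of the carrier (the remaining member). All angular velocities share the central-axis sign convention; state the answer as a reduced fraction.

N_ring = 25 + 2·21 = 67
25(ω_s−ω_c) = −67(ω_r−ω_c),  ω_s=0, ω_r=1
25(0−ω_c) = −67(1−ω_c)  ⇒  92ω_c = 67  ⇒  ω_c = 67/92
ω_c/ω_r = 67/92

67/92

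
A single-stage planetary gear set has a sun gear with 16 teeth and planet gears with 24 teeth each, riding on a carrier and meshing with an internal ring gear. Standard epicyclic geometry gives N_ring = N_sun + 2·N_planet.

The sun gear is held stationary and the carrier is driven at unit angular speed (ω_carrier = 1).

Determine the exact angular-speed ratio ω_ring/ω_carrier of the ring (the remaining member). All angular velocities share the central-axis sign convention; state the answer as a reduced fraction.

N_ring = 16 + 2·24 = 64
16(ω_s−ω_c) = −64(ω_r−ω_c),  ω_s=0, ω_c=1
ω_r = 1 − (16/64)(0−1) = 5/4
ω_r/ω_c = 5/4

5/4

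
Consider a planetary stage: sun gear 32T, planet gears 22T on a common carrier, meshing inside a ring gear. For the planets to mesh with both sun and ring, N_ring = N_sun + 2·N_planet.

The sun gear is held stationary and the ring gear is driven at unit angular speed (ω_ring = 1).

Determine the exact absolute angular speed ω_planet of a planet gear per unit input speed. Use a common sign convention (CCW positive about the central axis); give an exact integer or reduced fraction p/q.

19/11

N_ring = 32 + 2·22 = 76
32(ω_s−ω_c) = −76(ω_r−ω_c),  ω_s=0, ω_r=1
32(0−ω_c) = −76(1−ω_c)  ⇒  108ω_c = 76  ⇒  ω_c = 19/27
sun–planet: 32·(0−19/27) = −22·(ω_p−ω_c)  ⇒  ω_p−ω_c = −(32/22)·(-19/27) = 304/297
ω_p = 19/27 + 304/297 = 19/11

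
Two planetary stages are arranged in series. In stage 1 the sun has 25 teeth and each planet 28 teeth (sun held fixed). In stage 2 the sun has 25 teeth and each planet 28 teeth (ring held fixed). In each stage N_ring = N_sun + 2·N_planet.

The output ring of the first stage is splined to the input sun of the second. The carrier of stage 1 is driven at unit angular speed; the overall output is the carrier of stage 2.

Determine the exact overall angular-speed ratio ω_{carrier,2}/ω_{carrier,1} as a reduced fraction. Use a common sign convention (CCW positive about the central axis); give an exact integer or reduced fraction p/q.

Stage 1: N_ring = 25 + 2·28 = 81
Stage 1: 25(ω_s−ω_c) = −81(ω_r−ω_c),  ω_s=0, ω_c=1
Stage 1: ω_r = 1 − (25/81)(0−1) = 106/81
  ⇒ ω_r¹/ω_c¹ = 106/81
Stage 2: N_ring = 25 + 2·28 = 81
Stage 2: 25(ω_s−ω_c) = −81(ω_r−ω_c),  ω_r=0, ω_s=1
Stage 2: 25(1−ω_c) = −81(0−ω_c)  ⇒  106ω_c = 25  ⇒  ω_c = 25/106
  ⇒ ω_c²/ω_s² = 25/106
Coupling ω_s² = ω_r¹ ⇒ overall = 106/81 × 25/106 = 25/81

25/81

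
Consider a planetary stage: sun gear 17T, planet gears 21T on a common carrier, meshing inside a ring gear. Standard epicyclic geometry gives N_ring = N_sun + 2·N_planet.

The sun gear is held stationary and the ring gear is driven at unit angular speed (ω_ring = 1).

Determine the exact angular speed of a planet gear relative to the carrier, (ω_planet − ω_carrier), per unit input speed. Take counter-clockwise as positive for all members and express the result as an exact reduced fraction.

N_ring = 17 + 2·21 = 59
17(ω_s−ω_c) = −59(ω_r−ω_c),  ω_s=0, ω_r=1
17(0−ω_c) = −59(1−ω_c)  ⇒  76ω_c = 59  ⇒  ω_c = 59/76
sun–planet: 17·(0−59/76) = −21·(ω_p−ω_c)  ⇒  ω_p−ω_c = −(17/21)·(-59/76) = 1003/1596

1003/1596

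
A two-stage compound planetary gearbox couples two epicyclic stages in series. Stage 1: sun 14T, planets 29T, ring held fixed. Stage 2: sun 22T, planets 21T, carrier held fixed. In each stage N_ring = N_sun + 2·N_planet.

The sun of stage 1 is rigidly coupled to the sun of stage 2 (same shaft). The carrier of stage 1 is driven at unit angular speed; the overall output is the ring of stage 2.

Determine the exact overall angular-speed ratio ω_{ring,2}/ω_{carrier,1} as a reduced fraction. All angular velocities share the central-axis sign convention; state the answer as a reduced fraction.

Stage 1: N_ring = 14 + 2·29 = 72
Stage 1: 14(ω_s−ω_c) = −72(ω_r−ω_c),  ω_r=0, ω_c=1
Stage 1: ω_s = 1 − (72/14)(0−1) = 43/7
  ⇒ ω_s¹/ω_c¹ = 43/7
Stage 2: N_ring = 22 + 2·21 = 64
Stage 2: 22(ω_s−ω_c) = −64(ω_r−ω_c),  ω_c=0, ω_s=1
Stage 2: ω_r = 0 − (22/64)(1−0) = -11/32
  ⇒ ω_r²/ω_s² = -11/32
Coupling ω_s² = ω_s¹ ⇒ overall = 43/7 × -11/32 = -473/224

-473/224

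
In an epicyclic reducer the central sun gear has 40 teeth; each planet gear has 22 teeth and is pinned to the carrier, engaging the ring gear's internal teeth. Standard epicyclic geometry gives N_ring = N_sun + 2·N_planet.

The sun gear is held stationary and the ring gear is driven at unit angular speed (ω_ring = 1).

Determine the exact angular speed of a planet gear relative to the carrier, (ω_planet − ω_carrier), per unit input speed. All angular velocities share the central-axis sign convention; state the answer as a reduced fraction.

420/341

N_ring = 40 + 2·22 = 84
40(ω_s−ω_c) = −84(ω_r−ω_c),  ω_s=0, ω_r=1
40(0−ω_c) = −84(1−ω_c)  ⇒  124ω_c = 84  ⇒  ω_c = 21/31
sun–planet: 40·(0−21/31) = −22·(ω_p−ω_c)  ⇒  ω_p−ω_c = −(40/22)·(-21/31) = 420/341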